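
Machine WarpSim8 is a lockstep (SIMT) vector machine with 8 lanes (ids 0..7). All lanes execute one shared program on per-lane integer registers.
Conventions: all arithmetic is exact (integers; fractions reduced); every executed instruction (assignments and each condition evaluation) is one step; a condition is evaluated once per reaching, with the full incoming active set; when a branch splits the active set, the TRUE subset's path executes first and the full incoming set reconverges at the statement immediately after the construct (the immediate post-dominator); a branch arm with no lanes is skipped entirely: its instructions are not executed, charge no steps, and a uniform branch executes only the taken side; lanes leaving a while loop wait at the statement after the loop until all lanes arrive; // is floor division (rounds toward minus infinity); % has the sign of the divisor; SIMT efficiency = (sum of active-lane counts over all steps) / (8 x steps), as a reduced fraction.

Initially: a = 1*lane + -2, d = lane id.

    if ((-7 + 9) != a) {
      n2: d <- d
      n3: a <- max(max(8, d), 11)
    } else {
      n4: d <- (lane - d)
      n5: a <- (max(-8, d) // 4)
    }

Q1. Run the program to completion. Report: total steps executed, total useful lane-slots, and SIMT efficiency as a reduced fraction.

Answer: 5 steps, 24 useful, 3/5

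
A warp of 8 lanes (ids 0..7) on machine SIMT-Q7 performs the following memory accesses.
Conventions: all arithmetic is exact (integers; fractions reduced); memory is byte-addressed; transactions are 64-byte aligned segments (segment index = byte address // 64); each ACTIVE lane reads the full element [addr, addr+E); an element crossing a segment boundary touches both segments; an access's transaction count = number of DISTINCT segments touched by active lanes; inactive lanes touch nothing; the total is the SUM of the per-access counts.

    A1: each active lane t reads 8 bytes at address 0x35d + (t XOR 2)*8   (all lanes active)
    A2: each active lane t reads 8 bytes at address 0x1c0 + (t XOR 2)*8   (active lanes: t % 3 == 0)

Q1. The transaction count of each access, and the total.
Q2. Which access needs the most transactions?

A1: 2 transactions
A2: 1 transaction

Answer: 2,1; total 3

Answer: A1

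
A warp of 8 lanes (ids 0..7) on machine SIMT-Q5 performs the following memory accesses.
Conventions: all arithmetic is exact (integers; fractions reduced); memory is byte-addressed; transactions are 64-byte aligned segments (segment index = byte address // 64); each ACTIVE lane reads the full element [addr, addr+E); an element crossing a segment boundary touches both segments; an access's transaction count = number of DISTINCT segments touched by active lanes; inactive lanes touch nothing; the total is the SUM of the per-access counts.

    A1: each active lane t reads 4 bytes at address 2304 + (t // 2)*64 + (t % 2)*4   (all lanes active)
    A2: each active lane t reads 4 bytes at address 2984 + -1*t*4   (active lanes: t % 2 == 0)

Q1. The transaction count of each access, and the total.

A1: 4 transactions
A2: 1 transaction

Answer: 4,1; total 5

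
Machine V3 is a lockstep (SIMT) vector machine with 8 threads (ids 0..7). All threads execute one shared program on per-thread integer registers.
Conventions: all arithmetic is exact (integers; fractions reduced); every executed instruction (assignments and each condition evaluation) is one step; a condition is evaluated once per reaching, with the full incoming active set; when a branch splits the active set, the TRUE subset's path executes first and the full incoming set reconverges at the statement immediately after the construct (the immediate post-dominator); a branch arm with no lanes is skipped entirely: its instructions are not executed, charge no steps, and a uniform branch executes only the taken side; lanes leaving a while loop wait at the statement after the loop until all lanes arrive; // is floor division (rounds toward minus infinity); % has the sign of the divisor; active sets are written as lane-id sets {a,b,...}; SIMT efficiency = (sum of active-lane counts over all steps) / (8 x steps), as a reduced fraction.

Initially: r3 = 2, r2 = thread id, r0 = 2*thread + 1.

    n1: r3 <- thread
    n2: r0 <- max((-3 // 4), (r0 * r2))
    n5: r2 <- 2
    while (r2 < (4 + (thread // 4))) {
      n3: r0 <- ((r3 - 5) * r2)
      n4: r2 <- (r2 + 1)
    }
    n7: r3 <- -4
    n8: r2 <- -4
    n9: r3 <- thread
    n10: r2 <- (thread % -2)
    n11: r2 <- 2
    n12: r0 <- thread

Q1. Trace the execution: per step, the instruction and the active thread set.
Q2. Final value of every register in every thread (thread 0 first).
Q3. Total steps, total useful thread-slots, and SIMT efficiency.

step 0: r3 <- thread                 {0,1,2,3,4,5,6,7}
step 1: r0 <- max((-3 // 4), (r0 * r2)) {0,1,2,3,4,5,6,7}
step 2: r2 <- 2                      {0,1,2,3,4,5,6,7}
step 3: eval (r2 < (4 + (thread // 4))) {0,1,2,3,4,5,6,7}
step 4: r0 <- ((r3 - 5) * r2)        {0,1,2,3,4,5,6,7}
step 5: r2 <- (r2 + 1)               {0,1,2,3,4,5,6,7}
step 6: eval (r2 < (4 + (thread // 4))) {0,1,2,3,4,5,6,7}
step 7: r0 <- ((r3 - 5) * r2)        {0,1,2,3,4,5,6,7}
step 8: r2 <- (r2 + 1)               {0,1,2,3,4,5,6,7}
step 9: eval (r2 < (4 + (thread // 4))) {0,1,2,3,4,5,6,7}
step 10: r0 <- ((r3 - 5) * r2)        {4,5,6,7}
step 11: r2 <- (r2 + 1)               {4,5,6,7}
step 12: eval (r2 < (4 + (thread // 4))) {4,5,6,7}
step 13: r3 <- -4                     {0,1,2,3,4,5,6,7}
step 14: r2 <- -4                     {0,1,2,3,4,5,6,7}
step 15: r3 <- thread                 {0,1,2,3,4,5,6,7}
step 16: r2 <- (thread % -2)          {0,1,2,3,4,5,6,7}
step 17: r2 <- 2                      {0,1,2,3,4,5,6,7}
step 18: r0 <- thread                 {0,1,2,3,4,5,6,7}

Answer: 19 steps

r3: 0,1,2,3,4,5,6,7
r2: 2,2,2,2,2,2,2,2
r0: 0,1,2,3,4,5,6,7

steps = 19; useful = 140; efficiency = 140/152 = 35/38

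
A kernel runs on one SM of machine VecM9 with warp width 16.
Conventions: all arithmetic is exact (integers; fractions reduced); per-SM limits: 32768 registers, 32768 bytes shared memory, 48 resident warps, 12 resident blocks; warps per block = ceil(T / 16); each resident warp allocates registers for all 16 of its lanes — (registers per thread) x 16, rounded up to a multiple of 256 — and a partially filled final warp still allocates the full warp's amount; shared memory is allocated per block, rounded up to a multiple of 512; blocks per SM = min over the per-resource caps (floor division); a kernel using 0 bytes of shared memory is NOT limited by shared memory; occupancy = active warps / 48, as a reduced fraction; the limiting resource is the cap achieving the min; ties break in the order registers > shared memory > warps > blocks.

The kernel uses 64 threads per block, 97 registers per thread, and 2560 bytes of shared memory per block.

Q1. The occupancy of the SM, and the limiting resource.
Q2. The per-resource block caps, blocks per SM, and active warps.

Answer: occupancy 1/3, limited by registers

registers: 4 blocks
shared memory: 12 blocks
warps: 12 blocks
blocks: 12 blocks

Answer: 4 blocks, 16 active warps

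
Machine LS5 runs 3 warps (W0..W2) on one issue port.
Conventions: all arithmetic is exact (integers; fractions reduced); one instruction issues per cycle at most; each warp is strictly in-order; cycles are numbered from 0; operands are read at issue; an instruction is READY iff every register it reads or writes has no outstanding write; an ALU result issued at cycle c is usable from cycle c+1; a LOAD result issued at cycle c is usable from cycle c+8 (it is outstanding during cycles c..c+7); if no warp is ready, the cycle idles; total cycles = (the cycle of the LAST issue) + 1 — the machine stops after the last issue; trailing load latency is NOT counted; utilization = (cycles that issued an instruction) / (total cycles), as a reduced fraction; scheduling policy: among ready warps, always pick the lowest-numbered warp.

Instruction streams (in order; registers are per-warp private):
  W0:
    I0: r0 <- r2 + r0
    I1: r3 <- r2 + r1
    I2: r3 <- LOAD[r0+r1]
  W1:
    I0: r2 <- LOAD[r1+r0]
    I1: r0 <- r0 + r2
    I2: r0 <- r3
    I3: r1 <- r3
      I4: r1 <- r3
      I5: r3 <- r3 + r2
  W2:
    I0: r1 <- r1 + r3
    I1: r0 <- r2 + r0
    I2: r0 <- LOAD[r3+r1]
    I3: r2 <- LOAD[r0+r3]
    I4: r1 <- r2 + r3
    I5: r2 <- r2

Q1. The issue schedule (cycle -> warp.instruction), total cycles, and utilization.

cycle 0: W0.I0
cycle 1: W0.I1
cycle 2: W0.I2
cycle 3: W1.I0
cycle 4: W2.I0
cycle 5: W2.I1
cycle 6: W2.I2
cycle 7: idle
cycle 8: idle
cycle 9: idle
cycle 10: idle
cycle 11: W1.I1
cycle 12: W1.I2
cycle 13: W1.I3
cycle 14: W1.I4
cycle 15: W1.I5
cycle 16: W2.I3
cycle 17: idle
cycle 18: idle
cycle 19: idle
cycle 20: idle
cycle 21: idle
cycle 22: idle
cycle 23: idle
cycle 24: W2.I4
cycle 25: W2.I5

Answer: 26 cycles, utilization 15/26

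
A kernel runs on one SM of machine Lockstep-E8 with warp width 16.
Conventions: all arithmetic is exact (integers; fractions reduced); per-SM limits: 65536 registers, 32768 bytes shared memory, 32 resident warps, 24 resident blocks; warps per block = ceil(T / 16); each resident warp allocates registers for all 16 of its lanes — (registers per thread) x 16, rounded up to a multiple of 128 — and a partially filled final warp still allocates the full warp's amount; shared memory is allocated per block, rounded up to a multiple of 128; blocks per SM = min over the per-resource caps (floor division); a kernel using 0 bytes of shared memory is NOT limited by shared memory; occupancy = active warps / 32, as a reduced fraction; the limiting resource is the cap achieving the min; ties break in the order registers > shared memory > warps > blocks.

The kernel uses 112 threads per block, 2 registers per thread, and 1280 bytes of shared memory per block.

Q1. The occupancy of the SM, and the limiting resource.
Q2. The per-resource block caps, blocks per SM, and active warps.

Answer: occupancy 7/8, limited by warps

registers: 73 blocks
shared memory: 25 blocks
warps: 4 blocks
blocks: 24 blocks

Answer: 4 blocks, 28 active warps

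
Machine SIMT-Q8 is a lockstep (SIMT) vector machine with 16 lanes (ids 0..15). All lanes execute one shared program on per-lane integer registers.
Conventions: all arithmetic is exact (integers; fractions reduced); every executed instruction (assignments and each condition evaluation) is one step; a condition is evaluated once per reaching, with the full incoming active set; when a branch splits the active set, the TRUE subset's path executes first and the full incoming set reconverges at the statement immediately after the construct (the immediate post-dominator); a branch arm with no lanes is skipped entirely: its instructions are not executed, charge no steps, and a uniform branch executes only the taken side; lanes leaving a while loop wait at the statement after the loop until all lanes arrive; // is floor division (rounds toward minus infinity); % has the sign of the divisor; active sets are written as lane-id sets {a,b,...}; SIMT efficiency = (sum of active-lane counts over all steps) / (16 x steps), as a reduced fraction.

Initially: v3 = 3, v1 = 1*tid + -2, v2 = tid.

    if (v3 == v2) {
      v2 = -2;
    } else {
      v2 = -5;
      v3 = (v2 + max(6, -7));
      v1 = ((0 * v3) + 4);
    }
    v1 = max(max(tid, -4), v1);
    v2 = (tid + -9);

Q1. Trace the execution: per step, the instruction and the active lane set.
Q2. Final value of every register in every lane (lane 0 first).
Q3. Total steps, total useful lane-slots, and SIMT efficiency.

step 0: eval (v3 == v2)              {0,1,2,3,4,5,6,7,8,9,10,11,12,13,14,15}
step 1: v2 <- -2                     {3}
step 2: v2 <- -5                     {0,1,2,4,5,6,7,8,9,10,11,12,13,14,15}
step 3: v3 <- (v2 + max(6, -7))      {0,1,2,4,5,6,7,8,9,10,11,12,13,14,15}
step 4: v1 <- ((0 * v3) + 4)         {0,1,2,4,5,6,7,8,9,10,11,12,13,14,15}
step 5: v1 <- max(max(tid, -4), v1)  {0,1,2,3,4,5,6,7,8,9,10,11,12,13,14,15}
step 6: v2 <- (tid + -9)             {0,1,2,3,4,5,6,7,8,9,10,11,12,13,14,15}

Answer: 7 steps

v3: 1,1,1,3,1,1,1,1,1,1,1,1,1,1,1,1
v1: 4,4,4,3,4,5,6,7,8,9,10,11,12,13,14,15
v2: -9,-8,-7,-6,-5,-4,-3,-2,-1,0,1,2,3,4,5,6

steps = 7; useful = 94; efficiency = 94/112 = 47/56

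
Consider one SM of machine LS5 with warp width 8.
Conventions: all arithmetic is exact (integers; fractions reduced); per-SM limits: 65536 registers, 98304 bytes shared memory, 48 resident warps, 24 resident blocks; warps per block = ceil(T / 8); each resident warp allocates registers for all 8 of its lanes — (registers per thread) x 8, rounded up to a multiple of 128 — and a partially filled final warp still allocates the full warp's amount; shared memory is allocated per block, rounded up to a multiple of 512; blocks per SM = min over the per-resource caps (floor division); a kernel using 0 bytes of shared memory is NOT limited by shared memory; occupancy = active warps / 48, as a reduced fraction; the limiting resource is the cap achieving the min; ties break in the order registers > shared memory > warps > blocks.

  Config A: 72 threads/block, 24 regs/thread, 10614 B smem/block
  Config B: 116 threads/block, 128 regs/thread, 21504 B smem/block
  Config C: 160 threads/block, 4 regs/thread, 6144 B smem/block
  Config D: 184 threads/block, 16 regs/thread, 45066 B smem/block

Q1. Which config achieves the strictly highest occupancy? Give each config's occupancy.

occupancies: A 15/16, B 15/16, C 5/6, D 23/24

Answer: D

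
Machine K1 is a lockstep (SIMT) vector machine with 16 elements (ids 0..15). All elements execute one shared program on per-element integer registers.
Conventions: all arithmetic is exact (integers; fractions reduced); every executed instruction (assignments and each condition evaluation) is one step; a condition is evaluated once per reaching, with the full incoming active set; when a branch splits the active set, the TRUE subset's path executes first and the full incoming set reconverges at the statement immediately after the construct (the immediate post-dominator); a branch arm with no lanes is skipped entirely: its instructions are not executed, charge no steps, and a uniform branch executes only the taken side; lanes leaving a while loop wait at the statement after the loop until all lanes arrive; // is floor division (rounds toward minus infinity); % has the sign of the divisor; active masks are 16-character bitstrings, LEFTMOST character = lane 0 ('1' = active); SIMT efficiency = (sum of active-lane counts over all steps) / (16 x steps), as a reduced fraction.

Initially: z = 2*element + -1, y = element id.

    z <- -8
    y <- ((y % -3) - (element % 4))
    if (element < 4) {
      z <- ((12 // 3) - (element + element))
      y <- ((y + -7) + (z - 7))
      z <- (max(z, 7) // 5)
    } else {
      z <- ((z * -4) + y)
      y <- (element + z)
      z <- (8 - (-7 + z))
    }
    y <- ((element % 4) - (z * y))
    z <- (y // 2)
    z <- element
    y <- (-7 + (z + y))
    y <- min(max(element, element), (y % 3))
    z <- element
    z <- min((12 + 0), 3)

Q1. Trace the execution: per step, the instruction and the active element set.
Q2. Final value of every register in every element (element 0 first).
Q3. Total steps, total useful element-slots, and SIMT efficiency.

step 0: z <- -8                      1111111111111111
step 1: y <- ((y % -3) - (element % 4)) 1111111111111111
step 2: eval (element < 4)           1111111111111111
step 3: z <- ((12 // 3) - (element + element)) 1111000000000000
step 4: y <- ((y + -7) + (z - 7))    1111000000000000
step 5: z <- (max(z, 7) // 5)        1111000000000000
step 6: z <- ((z * -4) + y)          0000111111111111
step 7: y <- (element + z)           0000111111111111
step 8: z <- (8 - (-7 + z))          0000111111111111
step 9: y <- ((element % 4) - (z * y)) 1111111111111111
step 10: z <- (y // 2)                1111111111111111
step 11: z <- element                 1111111111111111
step 12: y <- (-7 + (z + y))          1111111111111111
step 13: y <- min(max(element, element), (y % 3)) 1111111111111111
step 14: z <- element                 1111111111111111
step 15: z <- min((12 + 0), 3)        1111111111111111

Answer: 16 steps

z: 3,3,3,3,3,3,3,3,3,3,3,3,3,3,3,3
y: 0,1,2,0,0,2,1,0,1,1,1,1,0,1,2,0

steps = 16; useful = 208; efficiency = 208/256 = 13/16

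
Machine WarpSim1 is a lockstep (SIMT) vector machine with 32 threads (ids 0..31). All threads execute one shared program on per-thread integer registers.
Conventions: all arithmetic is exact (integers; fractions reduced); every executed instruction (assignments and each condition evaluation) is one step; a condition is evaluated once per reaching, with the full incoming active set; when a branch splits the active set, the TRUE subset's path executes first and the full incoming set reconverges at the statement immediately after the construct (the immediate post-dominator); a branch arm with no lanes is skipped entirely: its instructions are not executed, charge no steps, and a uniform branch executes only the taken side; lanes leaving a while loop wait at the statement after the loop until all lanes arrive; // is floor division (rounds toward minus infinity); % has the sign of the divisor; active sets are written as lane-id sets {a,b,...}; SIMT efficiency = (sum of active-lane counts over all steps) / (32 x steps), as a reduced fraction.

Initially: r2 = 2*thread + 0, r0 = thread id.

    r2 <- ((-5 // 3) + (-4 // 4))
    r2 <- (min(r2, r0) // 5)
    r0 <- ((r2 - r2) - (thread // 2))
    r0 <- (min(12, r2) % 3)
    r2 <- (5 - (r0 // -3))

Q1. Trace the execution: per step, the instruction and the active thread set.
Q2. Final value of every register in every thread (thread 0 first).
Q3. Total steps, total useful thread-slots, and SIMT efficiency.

step 0: r2 <- ((-5 // 3) + (-4 // 4)) {0,1,2,3,4,5,6,7,8,9,10,11,12,13,14,15,16,17,18,19,20,21,22,23,24,25,26,27,28,29,30,31}
step 1: r2 <- (min(r2, r0) // 5)     {0,1,2,3,4,5,6,7,8,9,10,11,12,13,14,15,16,17,18,19,20,21,22,23,24,25,26,27,28,29,30,31}
step 2: r0 <- ((r2 - r2) - (thread // 2)) {0,1,2,3,4,5,6,7,8,9,10,11,12,13,14,15,16,17,18,19,20,21,22,23,24,25,26,27,28,29,30,31}
step 3: r0 <- (min(12, r2) % 3)      {0,1,2,3,4,5,6,7,8,9,10,11,12,13,14,15,16,17,18,19,20,21,22,23,24,25,26,27,28,29,30,31}
step 4: r2 <- (5 - (r0 // -3))       {0,1,2,3,4,5,6,7,8,9,10,11,12,13,14,15,16,17,18,19,20,21,22,23,24,25,26,27,28,29,30,31}

Answer: 5 steps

r2: 6,6,6,6,6,6,6,6,6,6,6,6,6,6,6,6,6,6,6,6,6,6,6,6,6,6,6,6,6,6,6,6
r0: 2,2,2,2,2,2,2,2,2,2,2,2,2,2,2,2,2,2,2,2,2,2,2,2,2,2,2,2,2,2,2,2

steps = 5; useful = 160; efficiency = 160/160 = 1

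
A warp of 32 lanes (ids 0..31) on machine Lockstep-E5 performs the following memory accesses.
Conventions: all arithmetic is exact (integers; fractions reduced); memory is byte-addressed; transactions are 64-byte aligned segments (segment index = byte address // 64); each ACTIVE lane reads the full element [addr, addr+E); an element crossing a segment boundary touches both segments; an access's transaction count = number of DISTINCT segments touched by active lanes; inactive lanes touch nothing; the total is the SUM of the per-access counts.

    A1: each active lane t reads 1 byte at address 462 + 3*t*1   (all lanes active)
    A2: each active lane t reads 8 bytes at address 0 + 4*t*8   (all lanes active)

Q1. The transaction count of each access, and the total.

A1: 2 transactions
A2: 16 transactions

Answer: 2,16; total 18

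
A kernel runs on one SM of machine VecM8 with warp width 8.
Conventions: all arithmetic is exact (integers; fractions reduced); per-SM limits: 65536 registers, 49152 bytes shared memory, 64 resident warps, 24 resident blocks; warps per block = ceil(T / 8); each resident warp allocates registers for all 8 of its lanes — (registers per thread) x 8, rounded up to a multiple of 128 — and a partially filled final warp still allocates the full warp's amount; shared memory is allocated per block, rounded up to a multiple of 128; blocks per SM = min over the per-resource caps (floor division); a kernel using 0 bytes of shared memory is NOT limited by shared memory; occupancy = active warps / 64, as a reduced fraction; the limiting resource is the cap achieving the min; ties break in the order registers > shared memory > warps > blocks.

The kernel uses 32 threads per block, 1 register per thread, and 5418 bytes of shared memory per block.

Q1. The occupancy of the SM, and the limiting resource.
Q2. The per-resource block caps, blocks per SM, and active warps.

Answer: occupancy 1/2, limited by shared memory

registers: 128 blocks
shared memory: 8 blocks
warps: 16 blocks
blocks: 24 blocks

Answer: 8 blocks, 32 active warps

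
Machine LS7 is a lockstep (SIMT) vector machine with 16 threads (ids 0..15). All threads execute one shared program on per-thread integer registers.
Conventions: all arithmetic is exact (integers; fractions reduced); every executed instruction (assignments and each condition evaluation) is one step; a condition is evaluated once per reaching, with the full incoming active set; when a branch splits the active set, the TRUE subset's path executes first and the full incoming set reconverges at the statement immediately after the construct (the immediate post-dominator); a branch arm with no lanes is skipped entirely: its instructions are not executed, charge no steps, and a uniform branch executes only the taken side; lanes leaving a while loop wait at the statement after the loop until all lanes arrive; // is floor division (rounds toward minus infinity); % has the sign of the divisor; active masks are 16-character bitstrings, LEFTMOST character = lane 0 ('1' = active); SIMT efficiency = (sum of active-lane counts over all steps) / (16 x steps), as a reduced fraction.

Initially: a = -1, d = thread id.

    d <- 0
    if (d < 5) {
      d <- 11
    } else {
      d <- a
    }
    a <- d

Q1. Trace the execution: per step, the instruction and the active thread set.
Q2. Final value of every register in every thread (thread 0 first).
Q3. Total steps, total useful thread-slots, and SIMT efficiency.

step 0: d <- 0                       1111111111111111
step 1: eval (d < 5)                 1111111111111111
step 2: d <- 11                      1111111111111111
step 3: a <- d                       1111111111111111

Answer: 4 steps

a: 11,11,11,11,11,11,11,11,11,11,11,11,11,11,11,11
d: 11,11,11,11,11,11,11,11,11,11,11,11,11,11,11,11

steps = 4; useful = 64; efficiency = 64/64 = 1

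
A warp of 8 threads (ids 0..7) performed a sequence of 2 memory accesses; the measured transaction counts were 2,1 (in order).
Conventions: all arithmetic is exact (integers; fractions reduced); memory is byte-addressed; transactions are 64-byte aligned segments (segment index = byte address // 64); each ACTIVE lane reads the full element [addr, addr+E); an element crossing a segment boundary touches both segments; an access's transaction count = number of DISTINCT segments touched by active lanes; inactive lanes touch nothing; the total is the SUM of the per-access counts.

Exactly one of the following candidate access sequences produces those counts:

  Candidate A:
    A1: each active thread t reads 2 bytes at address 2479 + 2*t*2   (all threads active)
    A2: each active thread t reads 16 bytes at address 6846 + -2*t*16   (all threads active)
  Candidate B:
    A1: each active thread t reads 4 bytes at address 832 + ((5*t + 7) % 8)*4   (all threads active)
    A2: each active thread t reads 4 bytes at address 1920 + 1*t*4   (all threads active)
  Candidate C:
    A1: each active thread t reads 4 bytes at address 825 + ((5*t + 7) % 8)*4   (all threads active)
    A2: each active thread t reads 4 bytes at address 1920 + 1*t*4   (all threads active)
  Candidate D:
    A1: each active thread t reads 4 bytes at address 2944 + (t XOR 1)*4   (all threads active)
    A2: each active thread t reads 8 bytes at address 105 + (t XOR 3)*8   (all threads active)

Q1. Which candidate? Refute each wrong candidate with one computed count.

A: A2 gives 5 transactions, not 1
B: A1 gives 1 transaction, not 2
D: A1 gives 1 transaction, not 2
C: all counts match (2,1)

Answer: C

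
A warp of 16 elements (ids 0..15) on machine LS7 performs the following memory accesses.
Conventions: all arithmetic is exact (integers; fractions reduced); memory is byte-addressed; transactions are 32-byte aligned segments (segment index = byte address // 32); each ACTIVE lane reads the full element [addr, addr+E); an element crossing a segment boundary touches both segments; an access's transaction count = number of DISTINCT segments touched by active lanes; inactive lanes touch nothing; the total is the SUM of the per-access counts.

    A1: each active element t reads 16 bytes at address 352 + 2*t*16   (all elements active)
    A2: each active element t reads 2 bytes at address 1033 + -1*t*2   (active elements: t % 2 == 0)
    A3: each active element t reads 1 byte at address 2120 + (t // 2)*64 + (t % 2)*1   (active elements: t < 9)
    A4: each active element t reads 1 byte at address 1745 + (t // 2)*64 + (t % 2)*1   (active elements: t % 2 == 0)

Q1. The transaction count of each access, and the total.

A1: 16 transactions
A2: 2 transactions
A3: 5 transactions
A4: 8 transactions

Answer: 16,2,5,8; total 31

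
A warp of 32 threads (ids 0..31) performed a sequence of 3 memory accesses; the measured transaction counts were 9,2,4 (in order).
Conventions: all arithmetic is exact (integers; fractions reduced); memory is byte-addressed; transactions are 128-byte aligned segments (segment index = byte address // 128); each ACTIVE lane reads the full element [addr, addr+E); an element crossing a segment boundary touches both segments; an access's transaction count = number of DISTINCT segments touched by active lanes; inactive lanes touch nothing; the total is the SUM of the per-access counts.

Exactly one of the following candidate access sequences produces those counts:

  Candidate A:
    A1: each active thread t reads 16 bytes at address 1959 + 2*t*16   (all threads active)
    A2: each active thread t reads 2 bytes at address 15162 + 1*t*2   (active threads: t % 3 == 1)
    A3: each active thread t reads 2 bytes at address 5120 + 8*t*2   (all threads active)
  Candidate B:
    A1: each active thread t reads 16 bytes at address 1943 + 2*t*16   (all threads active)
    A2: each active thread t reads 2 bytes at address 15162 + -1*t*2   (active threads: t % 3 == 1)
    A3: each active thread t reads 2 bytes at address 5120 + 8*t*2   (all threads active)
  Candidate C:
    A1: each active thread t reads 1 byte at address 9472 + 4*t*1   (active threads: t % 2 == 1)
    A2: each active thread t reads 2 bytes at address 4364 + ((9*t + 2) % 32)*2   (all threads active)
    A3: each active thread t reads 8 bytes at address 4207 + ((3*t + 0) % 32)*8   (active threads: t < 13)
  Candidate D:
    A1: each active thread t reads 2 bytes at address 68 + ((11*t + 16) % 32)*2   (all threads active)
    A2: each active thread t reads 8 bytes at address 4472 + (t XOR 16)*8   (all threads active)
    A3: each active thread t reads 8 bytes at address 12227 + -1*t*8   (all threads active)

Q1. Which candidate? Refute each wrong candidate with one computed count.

A: A2 gives 1 transaction, not 2
C: A1 gives 1 transaction, not 9
D: A1 gives 2 transactions, not 9
B: all counts match (9,2,4)

Answer: B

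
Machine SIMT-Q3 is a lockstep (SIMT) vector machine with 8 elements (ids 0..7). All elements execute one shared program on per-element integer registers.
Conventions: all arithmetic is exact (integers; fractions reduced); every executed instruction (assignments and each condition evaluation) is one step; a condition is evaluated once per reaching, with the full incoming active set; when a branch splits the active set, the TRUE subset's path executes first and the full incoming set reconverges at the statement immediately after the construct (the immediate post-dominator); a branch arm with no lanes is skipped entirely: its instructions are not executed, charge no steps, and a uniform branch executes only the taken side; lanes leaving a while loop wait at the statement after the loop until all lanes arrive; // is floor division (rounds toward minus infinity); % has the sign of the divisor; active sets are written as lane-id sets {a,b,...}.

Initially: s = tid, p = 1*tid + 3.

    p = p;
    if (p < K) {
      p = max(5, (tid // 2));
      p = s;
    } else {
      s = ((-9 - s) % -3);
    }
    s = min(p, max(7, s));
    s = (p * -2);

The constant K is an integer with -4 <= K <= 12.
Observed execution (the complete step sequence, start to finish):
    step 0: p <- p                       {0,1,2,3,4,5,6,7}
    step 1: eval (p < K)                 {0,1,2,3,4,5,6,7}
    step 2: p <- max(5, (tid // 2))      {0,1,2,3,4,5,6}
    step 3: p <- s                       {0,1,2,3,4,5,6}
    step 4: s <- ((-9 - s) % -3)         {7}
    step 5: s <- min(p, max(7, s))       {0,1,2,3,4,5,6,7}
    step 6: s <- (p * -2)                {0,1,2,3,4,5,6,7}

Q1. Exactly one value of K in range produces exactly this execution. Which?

Answer: K = 10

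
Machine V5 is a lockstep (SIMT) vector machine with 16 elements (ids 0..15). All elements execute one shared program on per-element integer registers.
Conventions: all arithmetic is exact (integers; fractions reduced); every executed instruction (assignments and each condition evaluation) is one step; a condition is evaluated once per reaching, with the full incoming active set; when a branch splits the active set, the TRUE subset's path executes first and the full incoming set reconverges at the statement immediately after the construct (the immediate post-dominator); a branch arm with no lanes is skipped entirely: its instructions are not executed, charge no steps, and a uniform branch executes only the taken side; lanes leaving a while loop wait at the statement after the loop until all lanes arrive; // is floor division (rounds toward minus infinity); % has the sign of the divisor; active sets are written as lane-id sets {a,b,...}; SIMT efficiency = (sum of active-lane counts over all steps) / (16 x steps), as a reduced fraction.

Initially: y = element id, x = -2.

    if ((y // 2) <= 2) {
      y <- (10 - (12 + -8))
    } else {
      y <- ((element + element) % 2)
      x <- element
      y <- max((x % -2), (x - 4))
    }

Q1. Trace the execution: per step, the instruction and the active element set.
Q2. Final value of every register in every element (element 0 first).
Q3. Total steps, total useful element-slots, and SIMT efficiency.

step 0: eval ((y // 2) <= 2)         {0,1,2,3,4,5,6,7,8,9,10,11,12,13,14,15}
step 1: y <- (10 - (12 + -8))        {0,1,2,3,4,5}
step 2: y <- ((element + element) % 2) {6,7,8,9,10,11,12,13,14,15}
step 3: x <- element                 {6,7,8,9,10,11,12,13,14,15}
step 4: y <- max((x % -2), (x - 4))  {6,7,8,9,10,11,12,13,14,15}

Answer: 5 steps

y: 6,6,6,6,6,6,2,3,4,5,6,7,8,9,10,11
x: -2,-2,-2,-2,-2,-2,6,7,8,9,10,11,12,13,14,15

steps = 5; useful = 52; efficiency = 52/80 = 13/20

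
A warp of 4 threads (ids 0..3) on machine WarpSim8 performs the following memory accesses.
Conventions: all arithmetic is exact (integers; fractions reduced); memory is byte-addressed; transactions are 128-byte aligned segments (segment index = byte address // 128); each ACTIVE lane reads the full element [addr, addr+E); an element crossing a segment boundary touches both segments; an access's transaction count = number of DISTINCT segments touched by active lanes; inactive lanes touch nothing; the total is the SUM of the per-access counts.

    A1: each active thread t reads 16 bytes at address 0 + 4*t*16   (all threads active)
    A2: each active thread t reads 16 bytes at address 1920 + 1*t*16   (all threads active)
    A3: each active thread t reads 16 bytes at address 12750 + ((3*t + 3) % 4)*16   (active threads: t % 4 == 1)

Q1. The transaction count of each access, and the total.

A1: 2 transactions
A2: 1 transaction
A3: 1 transaction

Answer: 2,1,1; total 4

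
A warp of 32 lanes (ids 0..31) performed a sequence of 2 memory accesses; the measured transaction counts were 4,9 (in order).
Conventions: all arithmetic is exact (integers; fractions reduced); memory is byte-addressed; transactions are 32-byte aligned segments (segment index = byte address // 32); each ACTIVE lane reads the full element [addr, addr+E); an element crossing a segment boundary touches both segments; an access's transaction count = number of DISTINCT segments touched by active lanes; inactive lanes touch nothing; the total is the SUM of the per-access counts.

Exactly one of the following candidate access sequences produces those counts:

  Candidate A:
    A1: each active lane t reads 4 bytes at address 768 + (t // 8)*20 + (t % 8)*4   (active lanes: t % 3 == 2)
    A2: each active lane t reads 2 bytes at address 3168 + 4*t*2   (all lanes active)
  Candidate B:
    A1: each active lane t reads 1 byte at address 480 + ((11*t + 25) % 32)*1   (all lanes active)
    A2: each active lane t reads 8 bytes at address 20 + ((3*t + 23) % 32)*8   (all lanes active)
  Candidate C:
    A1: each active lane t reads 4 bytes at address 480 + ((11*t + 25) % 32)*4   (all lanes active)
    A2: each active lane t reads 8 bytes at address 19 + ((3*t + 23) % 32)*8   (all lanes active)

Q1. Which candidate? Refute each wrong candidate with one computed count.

A: A1 gives 3 transactions, not 4
B: A1 gives 1 transaction, not 4
C: all counts match (4,9)

Answer: C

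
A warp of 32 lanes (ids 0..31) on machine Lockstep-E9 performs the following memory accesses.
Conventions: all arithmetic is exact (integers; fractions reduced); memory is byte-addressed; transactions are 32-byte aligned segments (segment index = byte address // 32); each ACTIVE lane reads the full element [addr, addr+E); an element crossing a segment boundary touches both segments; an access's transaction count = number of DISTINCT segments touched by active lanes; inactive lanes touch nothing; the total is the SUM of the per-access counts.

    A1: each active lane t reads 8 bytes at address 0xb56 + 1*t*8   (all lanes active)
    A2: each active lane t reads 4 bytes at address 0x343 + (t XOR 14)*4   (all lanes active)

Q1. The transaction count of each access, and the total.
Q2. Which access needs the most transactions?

A1: 9 transactions
A2: 5 transactions

Answer: 9,5; total 14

Answer: A1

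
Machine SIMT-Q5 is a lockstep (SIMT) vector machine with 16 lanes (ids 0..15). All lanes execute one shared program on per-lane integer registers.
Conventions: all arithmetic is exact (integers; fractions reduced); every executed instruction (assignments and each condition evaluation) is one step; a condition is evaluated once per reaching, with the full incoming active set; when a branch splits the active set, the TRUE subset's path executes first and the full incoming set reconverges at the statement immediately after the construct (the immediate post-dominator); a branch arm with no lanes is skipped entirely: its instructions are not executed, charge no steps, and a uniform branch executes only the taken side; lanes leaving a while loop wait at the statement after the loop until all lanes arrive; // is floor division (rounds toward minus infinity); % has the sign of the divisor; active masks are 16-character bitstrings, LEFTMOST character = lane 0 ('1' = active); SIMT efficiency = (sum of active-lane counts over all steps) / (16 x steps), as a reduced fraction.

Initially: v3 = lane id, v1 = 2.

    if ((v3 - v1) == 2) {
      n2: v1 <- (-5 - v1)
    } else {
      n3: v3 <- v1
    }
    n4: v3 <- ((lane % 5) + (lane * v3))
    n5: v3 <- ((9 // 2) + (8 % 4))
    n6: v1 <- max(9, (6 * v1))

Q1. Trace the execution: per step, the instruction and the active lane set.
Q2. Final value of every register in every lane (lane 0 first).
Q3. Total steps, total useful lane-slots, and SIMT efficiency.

step 0: eval ((v3 - v1) == 2)        1111111111111111
step 1: v1 <- (-5 - v1)              0000100000000000
step 2: v3 <- v1                     1111011111111111
step 3: v3 <- ((lane % 5) + (lane * v3)) 1111111111111111
step 4: v3 <- ((9 // 2) + (8 % 4))   1111111111111111
step 5: v1 <- max(9, (6 * v1))       1111111111111111

Answer: 6 steps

v3: 4,4,4,4,4,4,4,4,4,4,4,4,4,4,4,4
v1: 12,12,12,12,9,12,12,12,12,12,12,12,12,12,12,12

steps = 6; useful = 80; efficiency = 80/96 = 5/6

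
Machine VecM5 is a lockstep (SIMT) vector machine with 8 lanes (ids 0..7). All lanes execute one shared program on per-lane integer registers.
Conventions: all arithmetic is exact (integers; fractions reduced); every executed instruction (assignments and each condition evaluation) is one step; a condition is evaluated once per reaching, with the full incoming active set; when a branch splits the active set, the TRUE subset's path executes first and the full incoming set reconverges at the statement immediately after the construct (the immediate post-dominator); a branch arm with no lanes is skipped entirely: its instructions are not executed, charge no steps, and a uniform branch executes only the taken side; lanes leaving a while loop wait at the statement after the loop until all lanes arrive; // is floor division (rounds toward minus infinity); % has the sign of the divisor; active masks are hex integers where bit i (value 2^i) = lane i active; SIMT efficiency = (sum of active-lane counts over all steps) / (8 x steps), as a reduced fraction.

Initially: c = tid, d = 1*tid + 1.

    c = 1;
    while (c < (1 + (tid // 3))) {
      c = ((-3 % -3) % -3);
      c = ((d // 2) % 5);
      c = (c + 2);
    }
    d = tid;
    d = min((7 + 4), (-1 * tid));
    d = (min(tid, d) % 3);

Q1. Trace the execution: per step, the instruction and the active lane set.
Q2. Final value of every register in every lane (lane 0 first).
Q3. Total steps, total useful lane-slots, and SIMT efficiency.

step 0: c <- 1                       0xff
step 1: eval (c < (1 + (tid // 3)))  0xff
step 2: c <- ((-3 % -3) % -3)        0xf8
step 3: c <- ((d // 2) % 5)          0xf8
step 4: c <- (c + 2)                 0xf8
step 5: eval (c < (1 + (tid // 3)))  0xf8
step 6: d <- tid                     0xff
step 7: d <- min((7 + 4), (-1 * tid)) 0xff
step 8: d <- (min(tid, d) % 3)       0xff

Answer: 9 steps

c: 1,1,1,4,4,5,5,6
d: 0,2,1,0,2,1,0,2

steps = 9; useful = 60; efficiency = 60/72 = 5/6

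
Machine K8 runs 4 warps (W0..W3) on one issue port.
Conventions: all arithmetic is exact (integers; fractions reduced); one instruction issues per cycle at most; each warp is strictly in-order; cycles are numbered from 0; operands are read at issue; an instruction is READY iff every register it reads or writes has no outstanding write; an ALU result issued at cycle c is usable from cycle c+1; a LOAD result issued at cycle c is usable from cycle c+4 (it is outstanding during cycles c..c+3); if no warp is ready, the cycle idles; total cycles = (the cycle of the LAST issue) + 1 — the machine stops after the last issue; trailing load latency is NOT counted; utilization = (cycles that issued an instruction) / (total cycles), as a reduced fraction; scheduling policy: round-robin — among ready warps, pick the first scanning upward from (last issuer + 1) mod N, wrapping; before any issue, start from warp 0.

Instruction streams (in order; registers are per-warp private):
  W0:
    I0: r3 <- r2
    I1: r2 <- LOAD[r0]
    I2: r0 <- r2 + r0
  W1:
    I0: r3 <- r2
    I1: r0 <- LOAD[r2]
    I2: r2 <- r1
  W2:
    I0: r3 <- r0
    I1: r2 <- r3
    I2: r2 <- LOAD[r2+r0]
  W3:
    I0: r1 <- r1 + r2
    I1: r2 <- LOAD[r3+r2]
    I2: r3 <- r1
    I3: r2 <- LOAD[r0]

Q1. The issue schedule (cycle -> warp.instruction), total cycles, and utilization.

cycle 0: W0.I0
cycle 1: W1.I0
cycle 2: W2.I0
cycle 3: W3.I0
cycle 4: W0.I1
cycle 5: W1.I1
cycle 6: W2.I1
cycle 7: W3.I1
cycle 8: W0.I2
cycle 9: W1.I2
cycle 10: W2.I2
cycle 11: W3.I2
cycle 12: W3.I3

Answer: 13 cycles, utilization 1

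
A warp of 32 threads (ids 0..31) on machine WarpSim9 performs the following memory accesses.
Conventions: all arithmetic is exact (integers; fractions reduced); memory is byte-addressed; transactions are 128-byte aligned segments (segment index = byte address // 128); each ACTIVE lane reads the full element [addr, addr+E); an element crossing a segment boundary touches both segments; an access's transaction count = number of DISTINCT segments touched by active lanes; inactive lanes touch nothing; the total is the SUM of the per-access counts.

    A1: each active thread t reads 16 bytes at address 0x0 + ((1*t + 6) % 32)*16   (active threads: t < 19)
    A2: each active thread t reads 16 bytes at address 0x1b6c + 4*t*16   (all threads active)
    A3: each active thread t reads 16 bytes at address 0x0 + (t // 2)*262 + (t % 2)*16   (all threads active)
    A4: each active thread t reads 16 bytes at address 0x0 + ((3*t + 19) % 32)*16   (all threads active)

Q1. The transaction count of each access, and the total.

A1: 4 transactions
A2: 17 transactions
A3: 16 transactions
A4: 4 transactions

Answer: 4,17,16,4; total 41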